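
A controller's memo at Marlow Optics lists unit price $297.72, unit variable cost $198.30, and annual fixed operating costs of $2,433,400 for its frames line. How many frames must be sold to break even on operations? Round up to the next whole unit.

24,476 frames

Contribution margin per unit = $297.72 − $198.30 = $99.42.
Break-even Q = $2,433,400 / $99.42 = 24,475.96 → 24,476 frames.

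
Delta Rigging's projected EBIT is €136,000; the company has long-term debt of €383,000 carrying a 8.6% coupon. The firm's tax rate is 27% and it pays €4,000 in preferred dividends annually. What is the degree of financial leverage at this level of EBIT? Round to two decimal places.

Interest = €32,938.00.
Pre-tax preferred-dividend burden = €4,000 ÷ (1 − 0.27) = €5,479.45.
DFL = EBIT ÷ [EBIT − I − D_p/(1−t)] = €136,000 ÷ [€136,000 − €32,938.00 − €5,479.45] = €136,000 ÷ €97,582.55 = 1.3937.

1.39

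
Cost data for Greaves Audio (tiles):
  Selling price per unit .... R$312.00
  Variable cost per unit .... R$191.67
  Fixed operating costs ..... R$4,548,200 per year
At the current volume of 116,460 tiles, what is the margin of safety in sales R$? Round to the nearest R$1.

R$24,542,630

Unit CM = price − variable cost = R$312.00 − R$191.67 = R$120.33. Break-even units = R$4,548,200 ÷ R$120.33 = 37,797.72; break-even revenue = 37,797.72 × R$312.00 = R$11,792,889.55.
Actual sales revenue = 116,460 × R$312.00 = R$36,335,520.00.
Margin of safety = R$36,335,520.00 − R$11,792,889.55 = R$24,542,630.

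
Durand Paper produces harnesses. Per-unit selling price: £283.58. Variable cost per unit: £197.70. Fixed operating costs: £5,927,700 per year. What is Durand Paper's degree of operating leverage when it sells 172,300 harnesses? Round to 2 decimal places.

1.67

Total contribution margin = 172,300 × £85.88 = £14,797,124.00.
EBIT = £14,797,124.00 − £5,927,700 = £8,869,424.00.
Degree of operating leverage = £14,797,124.00 / £8,869,424.00 = 1.6683.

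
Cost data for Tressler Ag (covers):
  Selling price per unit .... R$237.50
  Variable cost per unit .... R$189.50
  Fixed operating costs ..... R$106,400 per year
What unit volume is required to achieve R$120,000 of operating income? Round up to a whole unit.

4,717 covers

Each unit contributes R$237.50 − R$189.50 = R$48.00.
Units = (FC + target) / CM = (R$106,400 + R$120,000) / R$48.00 = 4,716.67, so 4,717 covers.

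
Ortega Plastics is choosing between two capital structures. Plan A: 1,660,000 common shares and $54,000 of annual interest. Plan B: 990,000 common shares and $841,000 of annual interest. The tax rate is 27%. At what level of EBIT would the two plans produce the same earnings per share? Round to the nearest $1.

Set EPS_A = EPS_B: (EBIT − $54,000)(1 − 0.27) ÷ 1,660,000 = (EBIT − $841,000)(1 − 0.27) ÷ 990,000.
The (1 − t) factor cancels: (EBIT − 54,000) × 990,000 = (EBIT − 841,000) × 1,660,000.
Solving, EBIT = (841,000·1,660,000 − 54,000·990,000) / (1,660,000 − 990,000) = 1,342,600,000,000 / 670,000 = 2,003,880.60.

$2,003,881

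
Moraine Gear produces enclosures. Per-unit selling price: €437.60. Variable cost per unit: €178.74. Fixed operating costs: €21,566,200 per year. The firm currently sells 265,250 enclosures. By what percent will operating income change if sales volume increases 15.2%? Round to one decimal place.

+22.2%

Contribution at this volume is 265,250 × €258.86 = €68,662,615.00.
EBIT = €68,662,615.00 − €21,566,200 = €47,096,415.00.
Degree of operating leverage = €68,662,615.00 / €47,096,415.00 = 1.4579.
%ΔEBIT = DOL × %ΔSales = 1.4579 × +15.2% = +22.2%.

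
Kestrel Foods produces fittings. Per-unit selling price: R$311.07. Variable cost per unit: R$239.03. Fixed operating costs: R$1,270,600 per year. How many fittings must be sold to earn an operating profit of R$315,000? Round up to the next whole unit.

22,010 fittings

Each unit contributes R$311.07 − R$239.03 = R$72.04.
Required volume = (fixed costs + target profit) ÷ CM = (R$1,270,600 + R$315,000) ÷ R$72.04 = 22,009.99, so 22,010 fittings.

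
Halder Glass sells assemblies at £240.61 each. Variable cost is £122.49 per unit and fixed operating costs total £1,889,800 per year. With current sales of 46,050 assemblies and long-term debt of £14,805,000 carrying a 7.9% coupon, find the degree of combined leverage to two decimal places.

2.29

At 46,050 units, contribution = 46,050 × £118.12 = £5,439,426.00.
Operating income = contribution − fixed costs = £5,439,426.00 − £1,889,800 = £3,549,626.00. Interest = £1,169,595.00, so EBIT − I = £2,380,031.00.
Degree of total leverage = total CM / (EBIT − interest) = £5,439,426.00 / £2,380,031.00 = 2.2854.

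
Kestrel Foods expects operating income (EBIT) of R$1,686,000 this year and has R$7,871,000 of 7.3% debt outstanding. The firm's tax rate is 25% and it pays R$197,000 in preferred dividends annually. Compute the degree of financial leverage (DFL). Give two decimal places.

Interest = R$574,583.00.
Pre-tax preferred-dividend burden = R$197,000 ÷ (1 − 0.25) = R$262,666.67.
DFL = EBIT ÷ [EBIT − I − D_p/(1−t)] = R$1,686,000 ÷ [R$1,686,000 − R$574,583.00 − R$262,666.67] = R$1,686,000 ÷ R$848,750.33 = 1.9864.

1.99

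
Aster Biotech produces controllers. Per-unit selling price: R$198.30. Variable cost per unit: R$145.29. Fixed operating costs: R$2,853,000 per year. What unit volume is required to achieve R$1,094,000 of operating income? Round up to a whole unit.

Unit CM = price − variable cost = R$198.30 − R$145.29 = R$53.01.
Required volume = (fixed costs + target profit) ÷ CM = (R$2,853,000 + R$1,094,000) ÷ R$53.01 = 74,457.65, so 74,458 controllers.

74,458 controllers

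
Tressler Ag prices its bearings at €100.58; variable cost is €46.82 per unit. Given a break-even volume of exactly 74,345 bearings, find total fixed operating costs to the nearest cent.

Contribution margin per unit = €100.58 − €46.82 = €53.76.
Since BE = FC / CM, FC = 74,345 × €53.76 = €3,996,787.20.

€3,996,787.20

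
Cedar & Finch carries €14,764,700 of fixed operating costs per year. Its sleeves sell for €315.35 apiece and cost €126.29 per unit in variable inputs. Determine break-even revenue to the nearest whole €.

CM per unit = €315.35 − €126.29 = €189.06; CM ratio = €189.06 / €315.35 = 0.5995.
Break-even revenue = fixed costs × price ÷ CM = €14,764,700 × €315.35 ÷ €189.06 = €24,627,357.

€24,627,357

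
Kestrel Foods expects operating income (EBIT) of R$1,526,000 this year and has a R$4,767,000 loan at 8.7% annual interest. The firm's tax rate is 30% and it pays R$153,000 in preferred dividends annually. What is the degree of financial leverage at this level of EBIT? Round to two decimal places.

1.71

Interest = R$414,729.00.
Pre-tax preferred-dividend burden = R$153,000 ÷ (1 − 0.30) = R$218,571.43.
DFL = EBIT ÷ [EBIT − I − D_p/(1−t)] = R$1,526,000 ÷ [R$1,526,000 − R$414,729.00 − R$218,571.43] = R$1,526,000 ÷ R$892,699.57 = 1.7094.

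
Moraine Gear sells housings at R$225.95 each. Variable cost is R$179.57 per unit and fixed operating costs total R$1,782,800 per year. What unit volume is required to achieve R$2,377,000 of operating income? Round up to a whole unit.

89,690 housings

Unit CM = price − variable cost = R$225.95 − R$179.57 = R$46.38.
Required volume = (fixed costs + target profit) ÷ CM = (R$1,782,800 + R$2,377,000) ÷ R$46.38 = 89,689.52, so 89,690 housings.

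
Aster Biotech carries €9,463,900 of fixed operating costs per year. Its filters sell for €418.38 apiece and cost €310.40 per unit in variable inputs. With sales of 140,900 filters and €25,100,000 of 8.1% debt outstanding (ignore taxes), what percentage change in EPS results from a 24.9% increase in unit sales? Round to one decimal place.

+101.9%

At 140,900 units, contribution = 140,900 × €107.98 = €15,214,382.00.
Operating income = contribution − fixed costs = €15,214,382.00 − €9,463,900 = €5,750,482.00.
After interest of €2,033,100.00, pre-tax earnings = €3,717,382.00.
Degree of combined leverage = contribution ÷ (EBIT − I) = €15,214,382.00 ÷ €3,717,382.00 = 4.0928.
%ΔEPS = DCL × %ΔSales = 4.0928 × +24.9% = +101.9%.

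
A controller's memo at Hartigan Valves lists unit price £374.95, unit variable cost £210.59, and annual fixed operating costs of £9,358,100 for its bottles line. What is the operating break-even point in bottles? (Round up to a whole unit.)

Each unit contributes £374.95 − £210.59 = £164.36.
Units to break even: £9,358,100 ÷ £164.36 = 56,936.60, rounded up to 56,937.

56,937 bottles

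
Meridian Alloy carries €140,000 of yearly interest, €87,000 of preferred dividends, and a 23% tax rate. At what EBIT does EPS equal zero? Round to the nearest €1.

Grossing the preferred dividend up to pre-tax terms: €87,000 / (1 − 0.23) = €112,987.01.
Financial break-even EBIT = interest + D_p ÷ (1 − t) = €140,000 + €112,987.01 = €252,987.01.

€252,987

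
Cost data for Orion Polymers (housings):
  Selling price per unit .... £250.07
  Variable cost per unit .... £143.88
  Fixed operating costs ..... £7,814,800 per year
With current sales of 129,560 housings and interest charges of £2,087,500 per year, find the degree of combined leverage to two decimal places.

Total contribution margin = 129,560 × £106.19 = £13,757,976.40.
Subtracting fixed costs: EBIT = £13,757,976.40 − £7,814,800 = £5,943,176.40. Interest = £2,087,500.00.
DOL = £13,757,976.40 ÷ £5,943,176.40 = 2.3149; DFL = £5,943,176.40 ÷ £3,855,676.40 = 1.5414.
DCL = DOL × DFL = 2.3149 × 1.5414 = 3.5682.

3.57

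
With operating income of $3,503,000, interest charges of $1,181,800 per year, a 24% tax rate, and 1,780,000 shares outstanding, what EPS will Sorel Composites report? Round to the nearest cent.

Pre-tax income = $3,503,000 − $1,181,800.00 = $2,321,200.00.
After tax at 24%: net income = $2,321,200.00 × 0.76 = $1,764,112.00.
Per share: $1,764,112.00 / 1,780,000 shares = $0.99.

$0.99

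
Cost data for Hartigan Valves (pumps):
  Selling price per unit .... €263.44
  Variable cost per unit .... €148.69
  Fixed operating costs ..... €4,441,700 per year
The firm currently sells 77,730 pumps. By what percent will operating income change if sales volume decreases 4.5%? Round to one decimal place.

Contribution at this volume is 77,730 × €114.75 = €8,919,517.50.
Operating income = contribution − fixed costs = €8,919,517.50 − €4,441,700 = €4,477,817.50.
So DOL = total CM / EBIT = €8,919,517.50 / €4,477,817.50 = 1.9919.
So EBIT moves 1.9919 × (-4.5%) = -9.0%.

-9.0%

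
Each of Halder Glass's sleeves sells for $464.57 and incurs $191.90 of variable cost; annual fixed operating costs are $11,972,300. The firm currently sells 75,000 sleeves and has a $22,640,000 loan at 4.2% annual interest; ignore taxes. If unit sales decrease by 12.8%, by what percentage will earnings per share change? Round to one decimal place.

-34.8%

Total contribution margin = 75,000 × $272.67 = $20,450,250.00.
Subtracting fixed costs: EBIT = $20,450,250.00 − $11,972,300 = $8,477,950.00.
After interest of $950,880.00, pre-tax earnings = $7,527,070.00.
DCL = total CM / (EBIT − I) = $20,450,250.00 / $7,527,070.00 = 2.7169.
EPS therefore changes by 2.7169 × (-12.8%) = -34.8%.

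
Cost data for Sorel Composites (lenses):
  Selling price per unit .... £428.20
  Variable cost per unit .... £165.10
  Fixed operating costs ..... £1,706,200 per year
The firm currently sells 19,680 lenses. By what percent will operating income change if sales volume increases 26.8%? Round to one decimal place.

At 19,680 units, contribution = 19,680 × £263.10 = £5,177,808.00.
Operating income = contribution − fixed costs = £5,177,808.00 − £1,706,200 = £3,471,608.00.
So DOL = total CM / EBIT = £5,177,808.00 / £3,471,608.00 = 1.4915.
So EBIT moves 1.4915 × (+26.8%) = +40.0%.

+40.0%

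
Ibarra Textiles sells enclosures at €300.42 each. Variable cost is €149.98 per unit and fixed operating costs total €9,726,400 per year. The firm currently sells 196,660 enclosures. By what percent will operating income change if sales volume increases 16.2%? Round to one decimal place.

+24.1%

Total contribution margin = 196,660 × €150.44 = €29,585,530.40.
Subtracting fixed costs: EBIT = €29,585,530.40 − €9,726,400 = €19,859,130.40.
DOL = contribution ÷ EBIT = €29,585,530.40 ÷ €19,859,130.40 = 1.4898.
Operating income changes by 1.4898 × +16.2% = +24.1%.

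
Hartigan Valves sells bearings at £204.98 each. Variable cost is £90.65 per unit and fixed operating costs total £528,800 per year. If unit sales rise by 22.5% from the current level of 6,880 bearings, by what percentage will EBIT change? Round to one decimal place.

+68.7%

Contribution at this volume is 6,880 × £114.33 = £786,590.40.
EBIT = £786,590.40 − £528,800 = £257,790.40.
So DOL = total CM / EBIT = £786,590.40 / £257,790.40 = 3.0513.
%ΔEBIT = DOL × %ΔSales = 3.0513 × +22.5% = +68.7%.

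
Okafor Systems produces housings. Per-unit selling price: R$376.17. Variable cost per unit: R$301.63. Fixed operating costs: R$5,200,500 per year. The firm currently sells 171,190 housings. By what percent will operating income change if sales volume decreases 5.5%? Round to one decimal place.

-9.3%

Total contribution margin = 171,190 × R$74.54 = R$12,760,502.60.
Subtracting fixed costs: EBIT = R$12,760,502.60 − R$5,200,500 = R$7,560,002.60.
DOL = contribution ÷ EBIT = R$12,760,502.60 ÷ R$7,560,002.60 = 1.6879.
Operating income changes by 1.6879 × -5.5% = -9.3%.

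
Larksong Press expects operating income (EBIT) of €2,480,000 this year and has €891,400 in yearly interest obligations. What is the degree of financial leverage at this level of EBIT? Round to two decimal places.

Interest = €891,400.00.
DFL = EBIT ÷ (EBIT − I) = €2,480,000 ÷ (€2,480,000 − €891,400.00) = €2,480,000 ÷ €1,588,600.00 = 1.5611.

1.56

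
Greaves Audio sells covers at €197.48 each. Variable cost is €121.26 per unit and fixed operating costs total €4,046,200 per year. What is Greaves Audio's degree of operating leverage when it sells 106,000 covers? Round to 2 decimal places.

Contribution at this volume is 106,000 × €76.22 = €8,079,320.00.
EBIT = €8,079,320.00 − €4,046,200 = €4,033,120.00.
Degree of operating leverage = €8,079,320.00 / €4,033,120.00 = 2.0032.

2.00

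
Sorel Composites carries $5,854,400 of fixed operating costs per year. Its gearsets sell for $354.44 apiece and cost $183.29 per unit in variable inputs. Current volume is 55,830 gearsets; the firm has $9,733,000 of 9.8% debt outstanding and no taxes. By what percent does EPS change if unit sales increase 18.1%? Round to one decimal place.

+63.0%

Contribution at this volume is 55,830 × $171.15 = $9,555,304.50.
EBIT = $9,555,304.50 − $5,854,400 = $3,700,904.50.
After interest of $953,834.00, pre-tax earnings = $2,747,070.50.
Degree of combined leverage = contribution ÷ (EBIT − I) = $9,555,304.50 ÷ $2,747,070.50 = 3.4784.
%ΔEPS = DCL × %ΔSales = 3.4784 × +18.1% = +63.0%.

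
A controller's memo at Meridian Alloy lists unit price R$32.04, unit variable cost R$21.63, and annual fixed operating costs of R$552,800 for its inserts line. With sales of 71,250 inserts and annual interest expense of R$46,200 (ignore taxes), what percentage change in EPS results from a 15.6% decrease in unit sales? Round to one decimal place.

-81.1%

At 71,250 units, contribution = 71,250 × R$10.41 = R$741,712.50.
EBIT = R$741,712.50 − R$552,800 = R$188,912.50.
Interest = R$46,200.00, so EBIT − I = R$142,712.50.
DCL = total CM / (EBIT − I) = R$741,712.50 / R$142,712.50 = 5.1972.
EPS therefore changes by 5.1972 × (-15.6%) = -81.1%.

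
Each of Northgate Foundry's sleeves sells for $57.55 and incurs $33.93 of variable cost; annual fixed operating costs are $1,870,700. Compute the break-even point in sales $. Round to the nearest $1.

CM per unit = $57.55 − $33.93 = $23.62; CM ratio = $23.62 / $57.55 = 0.4104.
Break-even revenue = fixed costs × price ÷ CM = $1,870,700 × $57.55 ÷ $23.62 = $4,557,950.

$4,557,950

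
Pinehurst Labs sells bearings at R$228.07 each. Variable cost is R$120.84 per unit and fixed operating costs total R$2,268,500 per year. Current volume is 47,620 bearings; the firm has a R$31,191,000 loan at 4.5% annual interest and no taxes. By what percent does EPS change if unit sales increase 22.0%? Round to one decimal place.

+78.3%

Total contribution margin = 47,620 × R$107.23 = R$5,106,292.60.
Subtracting fixed costs: EBIT = R$5,106,292.60 − R$2,268,500 = R$2,837,792.60.
Interest = R$1,403,595.00, so EBIT − I = R$1,434,197.60.
Degree of combined leverage = contribution ÷ (EBIT − I) = R$5,106,292.60 ÷ R$1,434,197.60 = 3.5604.
EPS therefore changes by 3.5604 × (+22.0%) = +78.3%.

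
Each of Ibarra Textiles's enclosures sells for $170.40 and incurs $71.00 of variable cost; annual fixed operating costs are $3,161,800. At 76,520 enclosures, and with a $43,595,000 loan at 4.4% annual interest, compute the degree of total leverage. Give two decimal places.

At 76,520 units, contribution = 76,520 × $99.40 = $7,606,088.00.
Operating income = contribution − fixed costs = $7,606,088.00 − $3,161,800 = $4,444,288.00. Interest = $1,918,180.00.
DOL = $7,606,088.00 ÷ $4,444,288.00 = 1.7114; DFL = $4,444,288.00 ÷ $2,526,108.00 = 1.7593.
Combined leverage = 1.7114 × 1.7593 = 3.0109.

3.01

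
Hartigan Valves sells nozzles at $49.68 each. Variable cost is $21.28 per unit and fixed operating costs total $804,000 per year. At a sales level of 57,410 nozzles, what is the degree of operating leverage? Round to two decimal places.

1.97

Contribution at this volume is 57,410 × $28.40 = $1,630,444.00.
EBIT = $1,630,444.00 − $804,000 = $826,444.00.
DOL = contribution ÷ EBIT = $1,630,444.00 ÷ $826,444.00 = 1.9728.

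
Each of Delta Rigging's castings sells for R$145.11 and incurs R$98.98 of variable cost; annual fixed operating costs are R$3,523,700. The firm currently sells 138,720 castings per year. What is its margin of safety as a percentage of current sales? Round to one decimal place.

Each unit contributes R$145.11 − R$98.98 = R$46.13. Break-even units = R$3,523,700 ÷ R$46.13 = 76,386.30; break-even revenue = 76,386.30 × R$145.11 = R$11,084,415.93.
Actual sales revenue = 138,720 × R$145.11 = R$20,129,659.20.
Margin of safety = (R$20,129,659.20 − R$11,084,415.93) ÷ R$20,129,659.20 = 44.9%.

44.9%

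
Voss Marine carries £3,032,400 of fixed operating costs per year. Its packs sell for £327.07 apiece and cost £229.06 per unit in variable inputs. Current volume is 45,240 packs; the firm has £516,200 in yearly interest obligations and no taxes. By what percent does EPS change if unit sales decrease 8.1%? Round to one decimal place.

Contribution at this volume is 45,240 × £98.01 = £4,433,972.40.
EBIT = £4,433,972.40 − £3,032,400 = £1,401,572.40.
Interest = £516,200.00, so EBIT − I = £885,372.40.
DCL = total CM / (EBIT − I) = £4,433,972.40 / £885,372.40 = 5.0080.
%ΔEPS = DCL × %ΔSales = 5.0080 × -8.1% = -40.6%.

-40.6%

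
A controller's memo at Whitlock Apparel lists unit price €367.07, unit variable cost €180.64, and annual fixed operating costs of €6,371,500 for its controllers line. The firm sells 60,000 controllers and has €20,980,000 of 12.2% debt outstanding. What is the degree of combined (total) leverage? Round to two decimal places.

Total contribution margin = 60,000 × €186.43 = €11,185,800.00.
Subtracting fixed costs: EBIT = €11,185,800.00 − €6,371,500 = €4,814,300.00. Interest = €2,559,560.00, so EBIT − I = €2,254,740.00.
DCL = contribution ÷ (EBIT − I) = €11,185,800.00 ÷ €2,254,740.00 = 4.9610.

4.96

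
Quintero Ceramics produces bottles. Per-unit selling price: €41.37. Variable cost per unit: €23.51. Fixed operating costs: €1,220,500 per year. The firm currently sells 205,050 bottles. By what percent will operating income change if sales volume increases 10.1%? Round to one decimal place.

+15.1%

Contribution at this volume is 205,050 × €17.86 = €3,662,193.00.
Subtracting fixed costs: EBIT = €3,662,193.00 − €1,220,500 = €2,441,693.00.
So DOL = total CM / EBIT = €3,662,193.00 / €2,441,693.00 = 1.4999.
Operating income changes by 1.4999 × +10.1% = +15.1%.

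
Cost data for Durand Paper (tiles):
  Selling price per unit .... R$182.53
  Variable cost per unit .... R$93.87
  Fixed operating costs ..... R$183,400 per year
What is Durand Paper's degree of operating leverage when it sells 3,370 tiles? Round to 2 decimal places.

Contribution at this volume is 3,370 × R$88.66 = R$298,784.20.
Operating income = contribution − fixed costs = R$298,784.20 − R$183,400 = R$115,384.20.
DOL = contribution ÷ EBIT = R$298,784.20 ÷ R$115,384.20 = 2.5895.

2.59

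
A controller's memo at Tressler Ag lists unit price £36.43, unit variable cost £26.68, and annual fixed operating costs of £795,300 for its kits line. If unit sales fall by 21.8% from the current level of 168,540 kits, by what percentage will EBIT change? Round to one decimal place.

Contribution at this volume is 168,540 × £9.75 = £1,643,265.00.
Operating income = contribution − fixed costs = £1,643,265.00 − £795,300 = £847,965.00.
So DOL = total CM / EBIT = £1,643,265.00 / £847,965.00 = 1.9379.
%ΔEBIT = DOL × %ΔSales = 1.9379 × -21.8% = -42.2%.

-42.2%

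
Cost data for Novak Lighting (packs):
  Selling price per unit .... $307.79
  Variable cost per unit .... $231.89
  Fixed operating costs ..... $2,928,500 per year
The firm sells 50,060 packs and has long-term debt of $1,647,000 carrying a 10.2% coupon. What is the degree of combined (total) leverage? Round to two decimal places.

5.40

Total contribution margin = 50,060 × $75.90 = $3,799,554.00.
Operating income = contribution − fixed costs = $3,799,554.00 − $2,928,500 = $871,054.00. Interest = $167,994.00.
DOL = $3,799,554.00 ÷ $871,054.00 = 4.3620; DFL = $871,054.00 ÷ $703,060.00 = 1.2389.
Combined leverage = 4.3620 × 1.2389 = 5.4041.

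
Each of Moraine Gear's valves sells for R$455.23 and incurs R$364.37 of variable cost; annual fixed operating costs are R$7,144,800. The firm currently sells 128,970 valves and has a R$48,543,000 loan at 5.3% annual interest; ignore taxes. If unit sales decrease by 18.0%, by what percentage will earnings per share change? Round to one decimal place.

At 128,970 units, contribution = 128,970 × R$90.86 = R$11,718,214.20.
EBIT = R$11,718,214.20 − R$7,144,800 = R$4,573,414.20.
After interest of R$2,572,779.00, pre-tax earnings = R$2,000,635.20.
DCL = total CM / (EBIT − I) = R$11,718,214.20 / R$2,000,635.20 = 5.8572.
EPS therefore changes by 5.8572 × (-18.0%) = -105.4%.

-105.4%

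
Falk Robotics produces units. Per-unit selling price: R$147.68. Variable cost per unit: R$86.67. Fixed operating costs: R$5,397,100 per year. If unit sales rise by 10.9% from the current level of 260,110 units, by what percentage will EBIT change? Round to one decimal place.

+16.5%

Contribution at this volume is 260,110 × R$61.01 = R$15,869,311.10.
Subtracting fixed costs: EBIT = R$15,869,311.10 − R$5,397,100 = R$10,472,211.10.
Degree of operating leverage = R$15,869,311.10 / R$10,472,211.10 = 1.5154.
So EBIT moves 1.5154 × (+10.9%) = +16.5%.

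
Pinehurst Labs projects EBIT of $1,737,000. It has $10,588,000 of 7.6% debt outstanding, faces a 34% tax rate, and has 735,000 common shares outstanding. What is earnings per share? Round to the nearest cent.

$0.84

Interest = $804,688.00, so EBT = $1,737,000 − $804,688.00 = $932,312.00.
After tax at 34%: net income = $932,312.00 × 0.66 = $615,325.92.
Per share: $615,325.92 / 735,000 shares = $0.84.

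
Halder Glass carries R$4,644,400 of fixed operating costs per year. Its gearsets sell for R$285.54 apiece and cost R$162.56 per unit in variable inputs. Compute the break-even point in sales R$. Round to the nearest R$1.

R$10,783,558

Contribution margin per unit = R$285.54 − R$162.56 = R$122.98, a CM ratio of R$122.98 ÷ R$285.54 = 0.4307.
Break-even sales = FC ÷ CM ratio = R$4,644,400 × R$285.54 / R$122.98 = R$10,783,558.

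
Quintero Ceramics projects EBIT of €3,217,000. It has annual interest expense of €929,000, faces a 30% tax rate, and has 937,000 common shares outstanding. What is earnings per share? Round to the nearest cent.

Pre-tax income = €3,217,000 − €929,000.00 = €2,288,000.00.
Net income = €2,288,000.00 × (1 − 0.30) = €1,601,600.00.
EPS = €1,601,600.00 ÷ 937,000 = €1.71.

€1.71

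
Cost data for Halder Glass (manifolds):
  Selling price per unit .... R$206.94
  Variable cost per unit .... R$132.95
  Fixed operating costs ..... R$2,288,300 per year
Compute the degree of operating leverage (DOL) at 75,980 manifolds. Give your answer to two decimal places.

Total contribution margin = 75,980 × R$73.99 = R$5,621,760.20.
Subtracting fixed costs: EBIT = R$5,621,760.20 − R$2,288,300 = R$3,333,460.20.
So DOL = total CM / EBIT = R$5,621,760.20 / R$3,333,460.20 = 1.6865.

1.69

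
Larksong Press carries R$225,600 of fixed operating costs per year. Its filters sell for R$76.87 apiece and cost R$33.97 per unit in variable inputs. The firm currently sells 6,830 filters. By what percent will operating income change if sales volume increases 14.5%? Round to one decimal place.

At 6,830 units, contribution = 6,830 × R$42.90 = R$293,007.00.
Operating income = contribution − fixed costs = R$293,007.00 − R$225,600 = R$67,407.00.
So DOL = total CM / EBIT = R$293,007.00 / R$67,407.00 = 4.3468.
So EBIT moves 4.3468 × (+14.5%) = +63.0%.

+63.0%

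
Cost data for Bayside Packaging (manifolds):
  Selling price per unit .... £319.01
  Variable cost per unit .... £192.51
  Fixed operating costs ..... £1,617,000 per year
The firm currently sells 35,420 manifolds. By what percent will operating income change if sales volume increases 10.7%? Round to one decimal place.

+16.7%

At 35,420 units, contribution = 35,420 × £126.50 = £4,480,630.00.
Subtracting fixed costs: EBIT = £4,480,630.00 − £1,617,000 = £2,863,630.00.
So DOL = total CM / EBIT = £4,480,630.00 / £2,863,630.00 = 1.5647.
Operating income changes by 1.5647 × +10.7% = +16.7%.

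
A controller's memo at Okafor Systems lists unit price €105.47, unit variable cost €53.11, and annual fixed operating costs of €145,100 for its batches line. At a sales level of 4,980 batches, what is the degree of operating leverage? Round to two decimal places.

Total contribution margin = 4,980 × €52.36 = €260,752.80.
EBIT = €260,752.80 − €145,100 = €115,652.80.
So DOL = total CM / EBIT = €260,752.80 / €115,652.80 = 2.2546.

2.25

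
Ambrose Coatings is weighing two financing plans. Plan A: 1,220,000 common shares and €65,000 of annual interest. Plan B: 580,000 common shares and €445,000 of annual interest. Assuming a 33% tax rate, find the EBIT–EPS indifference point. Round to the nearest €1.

At indifference, (EBIT − 65,000)(1 − t)/1,220,000 = (EBIT − 445,000)(1 − t)/580,000.
Cancelling (1 − t) and cross-multiplying: 580,000·(EBIT − 65,000) = 1,220,000·(EBIT − 445,000).
EBIT × (1,220,000 − 580,000) = 445,000 × 1,220,000 − 65,000 × 580,000 = 505,200,000,000, so EBIT = 505,200,000,000 ÷ 640,000 = 789,375.00.

€789,375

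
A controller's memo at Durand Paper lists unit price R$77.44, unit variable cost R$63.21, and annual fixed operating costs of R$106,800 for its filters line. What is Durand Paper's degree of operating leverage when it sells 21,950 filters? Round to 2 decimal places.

At 21,950 units, contribution = 21,950 × R$14.23 = R$312,348.50.
Subtracting fixed costs: EBIT = R$312,348.50 − R$106,800 = R$205,548.50.
DOL = contribution ÷ EBIT = R$312,348.50 ÷ R$205,548.50 = 1.5196.

1.52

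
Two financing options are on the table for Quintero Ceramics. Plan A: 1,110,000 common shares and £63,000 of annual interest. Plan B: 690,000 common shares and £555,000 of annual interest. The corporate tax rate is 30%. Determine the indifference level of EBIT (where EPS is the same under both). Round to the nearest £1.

Set EPS_A = EPS_B: (EBIT − £63,000)(1 − 0.30) ÷ 1,110,000 = (EBIT − £555,000)(1 − 0.30) ÷ 690,000.
Cancelling (1 − t) and cross-multiplying: 690,000·(EBIT − 63,000) = 1,110,000·(EBIT − 555,000).
Solving, EBIT = (555,000·1,110,000 − 63,000·690,000) / (1,110,000 − 690,000) = 572,580,000,000 / 420,000 = 1,363,285.71.

£1,363,286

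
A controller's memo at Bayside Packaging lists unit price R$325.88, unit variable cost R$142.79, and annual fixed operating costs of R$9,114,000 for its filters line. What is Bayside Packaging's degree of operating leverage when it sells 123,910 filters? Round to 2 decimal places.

At 123,910 units, contribution = 123,910 × R$183.09 = R$22,686,681.90.
Operating income = contribution − fixed costs = R$22,686,681.90 − R$9,114,000 = R$13,572,681.90.
So DOL = total CM / EBIT = R$22,686,681.90 / R$13,572,681.90 = 1.6715.

1.67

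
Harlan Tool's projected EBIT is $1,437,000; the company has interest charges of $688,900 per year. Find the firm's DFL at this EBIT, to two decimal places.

1.92

Interest = $688,900.00.
DFL = EBIT ÷ (EBIT − I) = $1,437,000 ÷ ($1,437,000 − $688,900.00) = $1,437,000 ÷ $748,100.00 = 1.9209.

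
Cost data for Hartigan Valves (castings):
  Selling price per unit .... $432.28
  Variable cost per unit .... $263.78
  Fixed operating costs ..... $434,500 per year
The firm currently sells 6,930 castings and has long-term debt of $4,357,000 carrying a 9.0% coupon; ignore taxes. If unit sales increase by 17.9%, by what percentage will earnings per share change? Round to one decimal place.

+61.3%

At 6,930 units, contribution = 6,930 × $168.50 = $1,167,705.00.
EBIT = $1,167,705.00 − $434,500 = $733,205.00.
After interest of $392,130.00, pre-tax earnings = $341,075.00.
DCL = total CM / (EBIT − I) = $1,167,705.00 / $341,075.00 = 3.4236.
%ΔEPS = DCL × %ΔSales = 3.4236 × +17.9% = +61.3%.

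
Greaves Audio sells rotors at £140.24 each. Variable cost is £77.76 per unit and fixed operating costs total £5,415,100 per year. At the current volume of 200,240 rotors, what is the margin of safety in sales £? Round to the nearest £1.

£15,927,150

Contribution margin per unit = £140.24 − £77.76 = £62.48. Break-even units = £5,415,100 ÷ £62.48 = 86,669.33; break-even revenue = 86,669.33 × £140.24 = £12,154,507.43.
Current sales = 200,240 × £140.24 = £28,081,657.60.
Margin of safety = £28,081,657.60 − £12,154,507.43 = £15,927,150.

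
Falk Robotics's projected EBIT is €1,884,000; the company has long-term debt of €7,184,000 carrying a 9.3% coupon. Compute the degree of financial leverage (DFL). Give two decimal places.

Annual interest charges come to €668,112.00.
DFL = EBIT ÷ (EBIT − I) = €1,884,000 ÷ (€1,884,000 − €668,112.00) = €1,884,000 ÷ €1,215,888.00 = 1.5495.

1.55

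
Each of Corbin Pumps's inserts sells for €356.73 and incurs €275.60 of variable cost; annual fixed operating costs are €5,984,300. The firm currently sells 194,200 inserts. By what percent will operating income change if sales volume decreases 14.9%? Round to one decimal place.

At 194,200 units, contribution = 194,200 × €81.13 = €15,755,446.00.
Operating income = contribution − fixed costs = €15,755,446.00 − €5,984,300 = €9,771,146.00.
So DOL = total CM / EBIT = €15,755,446.00 / €9,771,146.00 = 1.6124.
Operating income changes by 1.6124 × -14.9% = -24.0%.

-24.0%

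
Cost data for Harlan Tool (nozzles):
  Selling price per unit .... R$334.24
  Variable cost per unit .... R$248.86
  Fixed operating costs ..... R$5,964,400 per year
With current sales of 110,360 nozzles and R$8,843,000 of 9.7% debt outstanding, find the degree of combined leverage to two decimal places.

3.62

At 110,360 units, contribution = 110,360 × R$85.38 = R$9,422,536.80.
EBIT = R$9,422,536.80 − R$5,964,400 = R$3,458,136.80. Interest = R$857,771.00.
DOL = R$9,422,536.80 ÷ R$3,458,136.80 = 2.7247; DFL = R$3,458,136.80 ÷ R$2,600,365.80 = 1.3299.
DCL = DOL × DFL = 2.7247 × 1.3299 = 3.6236.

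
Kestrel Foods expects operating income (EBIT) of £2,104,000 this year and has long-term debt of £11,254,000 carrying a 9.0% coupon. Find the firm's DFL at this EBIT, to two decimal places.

Annual interest charges come to £1,012,860.00.
Degree of financial leverage = EBIT / (EBIT − interest) = £2,104,000 / £1,091,140.00 = 1.9283.

1.93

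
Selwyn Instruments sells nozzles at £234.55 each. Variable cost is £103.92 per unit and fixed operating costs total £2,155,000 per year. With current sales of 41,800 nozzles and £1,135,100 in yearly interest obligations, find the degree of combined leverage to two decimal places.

2.52

Total contribution margin = 41,800 × £130.63 = £5,460,334.00.
Operating income = contribution − fixed costs = £5,460,334.00 − £2,155,000 = £3,305,334.00. Interest = £1,135,100.00, so EBIT − I = £2,170,234.00.
DCL = contribution ÷ (EBIT − I) = £5,460,334.00 ÷ £2,170,234.00 = 2.5160.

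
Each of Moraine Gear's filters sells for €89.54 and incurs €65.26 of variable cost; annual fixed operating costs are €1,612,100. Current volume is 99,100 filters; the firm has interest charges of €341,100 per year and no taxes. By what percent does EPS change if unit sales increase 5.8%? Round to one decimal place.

At 99,100 units, contribution = 99,100 × €24.28 = €2,406,148.00.
Subtracting fixed costs: EBIT = €2,406,148.00 − €1,612,100 = €794,048.00.
Interest = €341,100.00, so EBIT − I = €452,948.00.
DCL = total CM / (EBIT − I) = €2,406,148.00 / €452,948.00 = 5.3122.
%ΔEPS = DCL × %ΔSales = 5.3122 × +5.8% = +30.8%.

+30.8%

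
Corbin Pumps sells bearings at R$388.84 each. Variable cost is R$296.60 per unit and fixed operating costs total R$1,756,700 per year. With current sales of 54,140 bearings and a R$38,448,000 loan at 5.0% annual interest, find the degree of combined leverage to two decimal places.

At 54,140 units, contribution = 54,140 × R$92.24 = R$4,993,873.60.
Operating income = contribution − fixed costs = R$4,993,873.60 − R$1,756,700 = R$3,237,173.60. Interest = R$1,922,400.00, so EBIT − I = R$1,314,773.60.
DCL = contribution ÷ (EBIT − I) = R$4,993,873.60 ÷ R$1,314,773.60 = 3.7983.

3.80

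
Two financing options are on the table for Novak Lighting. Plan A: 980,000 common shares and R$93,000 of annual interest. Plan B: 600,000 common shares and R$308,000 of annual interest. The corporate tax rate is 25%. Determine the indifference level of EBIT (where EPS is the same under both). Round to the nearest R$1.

R$647,474

Set EPS_A = EPS_B: (EBIT − R$93,000)(1 − 0.25) ÷ 980,000 = (EBIT − R$308,000)(1 − 0.25) ÷ 600,000.
Cancelling (1 − t) and cross-multiplying: 600,000·(EBIT − 93,000) = 980,000·(EBIT − 308,000).
Solving, EBIT = (308,000·980,000 − 93,000·600,000) / (980,000 − 600,000) = 246,040,000,000 / 380,000 = 647,473.68.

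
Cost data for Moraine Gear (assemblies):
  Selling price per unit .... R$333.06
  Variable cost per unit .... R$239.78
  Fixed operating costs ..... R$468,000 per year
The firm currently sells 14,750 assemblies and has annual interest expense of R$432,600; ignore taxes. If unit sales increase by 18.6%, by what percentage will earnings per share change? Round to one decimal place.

+53.8%

Contribution at this volume is 14,750 × R$93.28 = R$1,375,880.00.
Subtracting fixed costs: EBIT = R$1,375,880.00 − R$468,000 = R$907,880.00.
Interest = R$432,600.00, so EBIT − I = R$475,280.00.
Degree of combined leverage = contribution ÷ (EBIT − I) = R$1,375,880.00 ÷ R$475,280.00 = 2.8949.
%ΔEPS = DCL × %ΔSales = 2.8949 × +18.6% = +53.8%.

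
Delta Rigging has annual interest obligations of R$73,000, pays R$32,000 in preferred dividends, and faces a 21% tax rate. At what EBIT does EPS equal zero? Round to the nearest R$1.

Preferred dividends are paid after tax, so their pre-tax equivalent is R$32,000 ÷ (1 − 0.21) = R$40,506.33.
EPS = 0 when EBIT covers interest plus the pre-tax preferred burden: R$73,000 + R$40,506.33 = R$113,506.33.

R$113,506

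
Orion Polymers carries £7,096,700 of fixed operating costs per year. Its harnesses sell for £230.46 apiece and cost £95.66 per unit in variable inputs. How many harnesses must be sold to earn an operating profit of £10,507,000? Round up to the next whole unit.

130,592 harnesses

Each unit contributes £230.46 − £95.66 = £134.80.
Units = (FC + target) / CM = (£7,096,700 + £10,507,000) / £134.80 = 130,591.25, so 130,592 harnesses.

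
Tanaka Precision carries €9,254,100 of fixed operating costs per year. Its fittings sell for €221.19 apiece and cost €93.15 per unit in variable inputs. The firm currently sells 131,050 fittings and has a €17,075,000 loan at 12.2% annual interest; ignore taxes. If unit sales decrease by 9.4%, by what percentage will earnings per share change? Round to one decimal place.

-29.0%

Contribution at this volume is 131,050 × €128.04 = €16,779,642.00.
Subtracting fixed costs: EBIT = €16,779,642.00 − €9,254,100 = €7,525,542.00.
Interest = €2,083,150.00, so EBIT − I = €5,442,392.00.
Degree of combined leverage = contribution ÷ (EBIT − I) = €16,779,642.00 ÷ €5,442,392.00 = 3.0831.
EPS therefore changes by 3.0831 × (-9.4%) = -29.0%.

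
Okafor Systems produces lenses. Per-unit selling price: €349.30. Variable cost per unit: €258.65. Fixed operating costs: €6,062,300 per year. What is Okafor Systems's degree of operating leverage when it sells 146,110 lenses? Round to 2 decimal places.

Total contribution margin = 146,110 × €90.65 = €13,244,871.50.
Subtracting fixed costs: EBIT = €13,244,871.50 − €6,062,300 = €7,182,571.50.
So DOL = total CM / EBIT = €13,244,871.50 / €7,182,571.50 = 1.8440.

1.84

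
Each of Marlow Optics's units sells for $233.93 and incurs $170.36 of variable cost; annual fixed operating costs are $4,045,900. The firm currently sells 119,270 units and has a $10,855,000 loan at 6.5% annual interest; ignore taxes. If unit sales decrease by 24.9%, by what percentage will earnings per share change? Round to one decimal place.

-66.7%

Contribution at this volume is 119,270 × $63.57 = $7,581,993.90.
EBIT = $7,581,993.90 − $4,045,900 = $3,536,093.90.
Interest = $705,575.00, so EBIT − I = $2,830,518.90.
Degree of combined leverage = contribution ÷ (EBIT − I) = $7,581,993.90 ÷ $2,830,518.90 = 2.6787.
EPS therefore changes by 2.6787 × (-24.9%) = -66.7%.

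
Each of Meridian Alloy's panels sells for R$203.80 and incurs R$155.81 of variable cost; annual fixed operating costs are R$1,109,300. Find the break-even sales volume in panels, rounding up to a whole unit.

23,116 panels

Each unit contributes R$203.80 − R$155.81 = R$47.99.
Break-even volume = fixed costs ÷ CM per unit = R$1,109,300 ÷ R$47.99 = 23,115.23, so 23,116 panels.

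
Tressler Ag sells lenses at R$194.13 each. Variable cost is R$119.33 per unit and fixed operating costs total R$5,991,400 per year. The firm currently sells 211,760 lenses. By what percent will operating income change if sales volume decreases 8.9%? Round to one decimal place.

Contribution at this volume is 211,760 × R$74.80 = R$15,839,648.00.
EBIT = R$15,839,648.00 − R$5,991,400 = R$9,848,248.00.
DOL = contribution ÷ EBIT = R$15,839,648.00 ÷ R$9,848,248.00 = 1.6084.
%ΔEBIT = DOL × %ΔSales = 1.6084 × -8.9% = -14.3%.

-14.3%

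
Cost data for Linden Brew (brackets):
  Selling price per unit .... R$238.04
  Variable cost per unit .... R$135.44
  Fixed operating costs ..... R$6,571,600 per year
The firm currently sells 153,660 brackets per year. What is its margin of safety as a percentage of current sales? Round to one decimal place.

Unit CM = price − variable cost = R$238.04 − R$135.44 = R$102.60. Break-even units = R$6,571,600 ÷ R$102.60 = 64,050.68; break-even revenue = 64,050.68 × R$238.04 = R$15,246,624.41.
Current sales = 153,660 × R$238.04 = R$36,577,226.40.
Margin of safety = (R$36,577,226.40 − R$15,246,624.41) ÷ R$36,577,226.40 = 58.3%.

58.3%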